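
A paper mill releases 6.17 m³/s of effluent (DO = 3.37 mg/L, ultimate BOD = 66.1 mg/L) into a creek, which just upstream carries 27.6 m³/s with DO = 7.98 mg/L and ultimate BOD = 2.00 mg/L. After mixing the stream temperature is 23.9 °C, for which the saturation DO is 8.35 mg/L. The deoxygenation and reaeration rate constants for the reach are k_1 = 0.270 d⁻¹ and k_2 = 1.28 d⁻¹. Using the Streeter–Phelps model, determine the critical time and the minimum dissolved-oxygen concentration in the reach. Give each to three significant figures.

Mixed DO = (27.6×7.98 + 6.17×3.37)/(27.6+6.17) = 241.0/33.77 = 7.138 mg/L.
Mixed L₀ = (27.6×2.00 + 6.17×66.1)/(33.77) = 463.0/33.77 = 13.71 mg/L.
Initial deficit D₀ = C_s − DO₀ = 8.35 − 7.138 = 1.212 mg/L.
t_c = (1/1.010) ln[(1.28/0.270)(1 − 1.212×1.010/(0.270×13.71))] = 0.9901 × ln(3.173) = 1.143 d.
D_c = (0.270/1.28) × 13.71 × e^(−0.270×1.143) = 0.2109 × 13.71 × 0.7344 = 2.124 mg/L.
Minimum DO = 8.35 − 2.124 = 6.226 mg/L.

t_c ≈ 1.14 d; minimum DO ≈ 6.23 mg/L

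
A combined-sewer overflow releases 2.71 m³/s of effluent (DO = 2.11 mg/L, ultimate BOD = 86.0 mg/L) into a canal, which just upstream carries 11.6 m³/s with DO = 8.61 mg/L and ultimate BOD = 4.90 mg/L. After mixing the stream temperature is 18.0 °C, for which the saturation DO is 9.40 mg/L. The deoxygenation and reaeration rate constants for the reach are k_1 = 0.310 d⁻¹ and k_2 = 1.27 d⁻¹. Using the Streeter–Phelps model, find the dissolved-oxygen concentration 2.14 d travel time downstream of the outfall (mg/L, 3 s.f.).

Mixed DO = (11.6×8.61 + 2.71×2.11)/(11.6+2.71) = 105.6/14.31 = 7.379 mg/L.
Mixed L₀ = (11.6×4.90 + 2.71×86.0)/(14.31) = 289.9/14.31 = 20.26 mg/L.
Initial deficit D₀ = C_s − DO₀ = 9.40 − 7.379 = 2.021 mg/L.
D(2.14) = [0.310×20.26/(1.27−0.310)](e^(−0.310×2.14) − e^(−1.27×2.14)) + 2.021 e^(−1.27×2.14)
= 6.542 × (0.5151 − 0.06602) + 2.021 × 0.06602 = 3.071 mg/L.
DO = 9.40 − 3.071 = 6.329 mg/L.

DO ≈ 6.33 mg/L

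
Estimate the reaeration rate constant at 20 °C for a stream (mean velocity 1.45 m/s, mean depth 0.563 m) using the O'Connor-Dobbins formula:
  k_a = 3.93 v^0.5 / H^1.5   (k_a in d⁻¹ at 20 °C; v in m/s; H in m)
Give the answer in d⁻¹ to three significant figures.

k_a = 3.93 × 1.45^0.5 / 0.563^1.5 = 3.93 × 1.204 / 0.4224 = 11.20 d⁻¹.

k_a ≈ 11.2 d⁻¹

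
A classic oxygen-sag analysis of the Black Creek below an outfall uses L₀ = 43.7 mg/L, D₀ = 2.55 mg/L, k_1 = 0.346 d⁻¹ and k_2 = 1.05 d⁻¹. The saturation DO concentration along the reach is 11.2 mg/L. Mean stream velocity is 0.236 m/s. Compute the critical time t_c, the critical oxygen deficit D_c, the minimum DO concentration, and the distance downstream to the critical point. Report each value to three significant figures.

t_c ≈ 1.40 d; D_c ≈ 8.88 mg/L; min DO ≈ 2.32 mg/L; x_c ≈ 28.5 km

With k_2/k_1 = 3.035 and 1 − D₀(k_2−k_1)/(k_1 L₀) = 0.8813,
t_c = ln(3.035 × 0.8813) / (1.05 − 0.346) = ln(2.674) / 0.7040 = 0.9837/0.7040 = 1.397 d.
D_c = (k_1/k_2) L₀ e^(−k_1 t_c) = (0.346/1.05) × 43.7 × e^(−0.346×1.397) = 0.3295 × 43.7 × 0.6166 = 8.880 mg/L.
Minimum DO = C_s − D_c = 11.2 − 8.880 = 2.320 mg/L.
x_c = v t_c = 0.236 m/s × 1.397 d × 86400 s/d = 28490 m ≈ 28.5 km.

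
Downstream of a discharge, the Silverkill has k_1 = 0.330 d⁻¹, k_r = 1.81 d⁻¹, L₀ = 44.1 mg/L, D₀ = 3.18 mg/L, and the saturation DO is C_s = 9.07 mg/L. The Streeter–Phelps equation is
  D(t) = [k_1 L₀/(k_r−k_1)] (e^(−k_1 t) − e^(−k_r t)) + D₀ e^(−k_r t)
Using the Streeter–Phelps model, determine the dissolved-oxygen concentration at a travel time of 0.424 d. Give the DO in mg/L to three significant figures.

DO ≈ 3.61 mg/L

k_1 L₀/(k_r−k_1) = 0.330×44.1/(1.81−0.330) = 14.55/1.480 = 9.833 mg/L.
e^(−k_1 t) = e^(−0.330×0.4240) = 0.8694; e^(−k_r t) = e^(−1.81×0.4240) = 0.4642.
D = 9.833 × (0.8694 − 0.4642) + 3.18 × 0.4642 = 3.985 + 1.476 = 5.461 mg/L.
DO = C_s − D = 9.07 − 5.461 = 3.609 mg/L.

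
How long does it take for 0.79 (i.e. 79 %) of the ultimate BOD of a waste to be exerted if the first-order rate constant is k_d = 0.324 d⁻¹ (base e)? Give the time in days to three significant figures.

t ≈ 4.82 d

y/L₀ = 1 − e^(−k_d t) = 0.79 ⇒ e^(−k_d t) = 0.210
t = −ln(0.210) / 0.324 = 1.561 / 0.324 = 4.817 d.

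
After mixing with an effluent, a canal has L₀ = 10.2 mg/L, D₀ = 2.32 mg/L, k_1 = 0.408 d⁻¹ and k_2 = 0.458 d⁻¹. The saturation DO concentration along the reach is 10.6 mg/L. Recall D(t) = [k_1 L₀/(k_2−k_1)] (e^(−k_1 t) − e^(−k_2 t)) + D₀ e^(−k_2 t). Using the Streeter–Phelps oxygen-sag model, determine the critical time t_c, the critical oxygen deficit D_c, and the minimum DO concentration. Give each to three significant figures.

t_c ≈ 1.75 d; D_c ≈ 4.46 mg/L; min DO ≈ 6.14 mg/L

With k_2/k_1 = 1.123 and 1 − D₀(k_2−k_1)/(k_1 L₀) = 0.9721,
t_c = ln(1.123 × 0.9721) / (0.458 − 0.408) = ln(1.091) / 0.05000 = 0.08733/0.05000 = 1.747 d.
D_c = (k_1/k_2) L₀ e^(−k_1 t_c) = (0.408/0.458) × 10.2 × e^(−0.408×1.747) = 0.8908 × 10.2 × 0.4904 = 4.456 mg/L.
Minimum DO = C_s − D_c = 10.6 − 4.456 = 6.144 mg/L.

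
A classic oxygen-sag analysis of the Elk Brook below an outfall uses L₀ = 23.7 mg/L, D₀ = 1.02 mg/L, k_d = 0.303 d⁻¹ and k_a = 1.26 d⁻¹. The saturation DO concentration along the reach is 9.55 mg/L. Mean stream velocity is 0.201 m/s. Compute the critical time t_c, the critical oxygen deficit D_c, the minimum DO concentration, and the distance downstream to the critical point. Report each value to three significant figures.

t_c ≈ 1.34 d; D_c ≈ 3.80 mg/L; min DO ≈ 5.75 mg/L; x_c ≈ 23.2 km

t_c = [1/(k_a−k_d)] ln[(k_a/k_d)(1 − D₀(k_a−k_d)/(k_d L₀))]
= [1/(1.26−0.303)] ln[(1.26/0.303)(1 − 1.02×0.9570/(0.303×23.7))]
= (1/0.9570) ln[4.158 × 0.8641] = 1.045 × ln(3.593) = 1.045 × 1.279 = 1.337 d.
D_c = (k_d/k_a) L₀ e^(−k_d t_c) = (0.303/1.26) × 23.7 × e^(−0.303×1.337) = 0.2405 × 23.7 × 0.6670 = 3.801 mg/L.
Minimum DO = C_s − D_c = 9.55 − 3.801 = 5.749 mg/L.
x_c = v t_c = 0.201 m/s × 1.337 d × 86400 s/d = 23210 m ≈ 23.2 km.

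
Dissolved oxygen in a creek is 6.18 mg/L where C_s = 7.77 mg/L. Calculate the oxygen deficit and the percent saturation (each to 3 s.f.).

D = C_s − C = 7.77 − 6.18 = 1.59 mg/L.
% saturation = 6.18/7.77 × 100 = 79.5 %.

D ≈ 1.59 mg/L; 79.5 % saturation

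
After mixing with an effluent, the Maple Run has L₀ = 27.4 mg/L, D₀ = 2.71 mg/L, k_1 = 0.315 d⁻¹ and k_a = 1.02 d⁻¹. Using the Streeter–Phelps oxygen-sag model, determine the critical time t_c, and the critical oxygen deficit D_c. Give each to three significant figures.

t_c = [1/(k_a−k_1)] ln[(k_a/k_1)(1 − D₀(k_a−k_1)/(k_1 L₀))]
= [1/(1.02−0.315)] ln[(1.02/0.315)(1 − 2.71×0.7050/(0.315×27.4))]
= (1/0.7050) ln[3.238 × 0.7786] = 1.418 × ln(2.521) = 1.418 × 0.9248 = 1.312 d.
L(t_c) = L₀ e^(−k_1 t_c) = 27.4 × 0.6615 = 18.13 mg/L, and at the critical point k_a D_c = k_1 L, so D_c = (0.315/1.02) × 18.13 = 5.598 mg/L.

t_c ≈ 1.31 d; D_c ≈ 5.60 mg/L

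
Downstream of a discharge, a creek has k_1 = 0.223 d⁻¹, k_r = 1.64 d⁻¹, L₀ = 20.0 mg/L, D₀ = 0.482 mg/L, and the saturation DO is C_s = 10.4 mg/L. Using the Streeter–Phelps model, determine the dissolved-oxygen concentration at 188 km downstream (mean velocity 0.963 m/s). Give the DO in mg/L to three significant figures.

DO ≈ 8.56 mg/L

Travel time t = x/v = 188 km / (0.963 m/s) = 188000 m / 0.963 m/s = 195200 s = 2.260 d.
k_1 L₀/(k_r−k_1) = 0.223×20.0/(1.64−0.223) = 4.460/1.417 = 3.147 mg/L.
e^(−k_1 t) = e^(−0.223×2.260) = 0.6042; e^(−k_r t) = e^(−1.64×2.260) = 0.02458.
D = 3.147 × (0.6042 − 0.02458) + 0.482 × 0.02458 = 1.824 + 0.01185 = 1.836 mg/L.
DO = C_s − D = 10.4 − 1.836 = 8.564 mg/L.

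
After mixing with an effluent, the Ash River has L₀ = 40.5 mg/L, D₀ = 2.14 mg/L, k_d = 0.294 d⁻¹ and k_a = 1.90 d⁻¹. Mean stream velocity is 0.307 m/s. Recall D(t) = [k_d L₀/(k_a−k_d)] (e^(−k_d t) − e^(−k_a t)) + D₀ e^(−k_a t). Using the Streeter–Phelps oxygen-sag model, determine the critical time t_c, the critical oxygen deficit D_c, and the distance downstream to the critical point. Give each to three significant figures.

t_c = [1/(k_a−k_d)] ln[(k_a/k_d)(1 − D₀(k_a−k_d)/(k_d L₀))]
= [1/(1.90−0.294)] ln[(1.90/0.294)(1 − 2.14×1.606/(0.294×40.5))]
= (1/1.606) ln[6.463 × 0.7114] = 0.6227 × ln(4.597) = 0.6227 × 1.525 = 0.9498 d.
D_c = (k_d/k_a) L₀ e^(−k_d t_c) = (0.294/1.90) × 40.5 × e^(−0.294×0.9498) = 0.1547 × 40.5 × 0.7563 = 4.740 mg/L.
x_c = v t_c = 0.307 m/s × 0.9498 d × 86400 s/d = 25190 m ≈ 25.2 km.

t_c ≈ 0.950 d; D_c ≈ 4.74 mg/L; x_c ≈ 25.2 km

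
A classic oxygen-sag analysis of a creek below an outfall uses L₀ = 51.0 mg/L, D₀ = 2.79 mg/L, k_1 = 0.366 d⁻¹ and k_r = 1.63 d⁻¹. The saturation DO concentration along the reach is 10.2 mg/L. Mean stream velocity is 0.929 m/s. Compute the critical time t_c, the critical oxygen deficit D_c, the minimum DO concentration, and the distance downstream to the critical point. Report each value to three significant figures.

t_c ≈ 1.02 d; D_c ≈ 7.90 mg/L; min DO ≈ 2.30 mg/L; x_c ≈ 81.6 km

t_c = [1/(k_r−k_1)] ln[(k_r/k_1)(1 − D₀(k_r−k_1)/(k_1 L₀))]
= [1/(1.63−0.366)] ln[(1.63/0.366)(1 − 2.79×1.264/(0.366×51.0))]
= (1/1.264) ln[4.454 × 0.8111] = 0.7911 × ln(3.612) = 0.7911 × 1.284 = 1.016 d.
L(t_c) = L₀ e^(−k_1 t_c) = 51.0 × 0.6894 = 35.16 mg/L, and at the critical point k_r D_c = k_1 L, so D_c = (0.366/1.63) × 35.16 = 7.895 mg/L.
Minimum DO = C_s − D_c = 10.2 − 7.895 = 2.305 mg/L.
x_c = v t_c = 0.929 m/s × 1.016 d × 86400 s/d = 81550 m ≈ 81.6 km.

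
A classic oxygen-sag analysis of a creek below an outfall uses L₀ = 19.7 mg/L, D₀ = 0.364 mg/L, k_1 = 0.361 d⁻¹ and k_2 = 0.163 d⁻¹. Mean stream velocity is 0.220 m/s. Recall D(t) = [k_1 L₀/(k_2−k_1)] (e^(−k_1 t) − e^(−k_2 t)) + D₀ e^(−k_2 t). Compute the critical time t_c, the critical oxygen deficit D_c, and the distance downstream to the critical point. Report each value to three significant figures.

With k_2/k_1 = 0.4515 and 1 − D₀(k_2−k_1)/(k_1 L₀) = 1.010,
t_c = ln(0.4515 × 1.010) / (0.163 − 0.361) = ln(0.4561) / -0.1980 = -0.7850/-0.1980 = 3.965 d.
L(t_c) = L₀ e^(−k_1 t_c) = 19.7 × 0.2390 = 4.708 mg/L, and at the critical point k_2 D_c = k_1 L, so D_c = (0.361/0.163) × 4.708 = 10.43 mg/L.
x_c = v t_c = 0.220 m/s × 3.965 d × 86400 s/d = 75360 m ≈ 75.4 km.

t_c ≈ 3.96 d; D_c ≈ 10.4 mg/L; x_c ≈ 75.4 km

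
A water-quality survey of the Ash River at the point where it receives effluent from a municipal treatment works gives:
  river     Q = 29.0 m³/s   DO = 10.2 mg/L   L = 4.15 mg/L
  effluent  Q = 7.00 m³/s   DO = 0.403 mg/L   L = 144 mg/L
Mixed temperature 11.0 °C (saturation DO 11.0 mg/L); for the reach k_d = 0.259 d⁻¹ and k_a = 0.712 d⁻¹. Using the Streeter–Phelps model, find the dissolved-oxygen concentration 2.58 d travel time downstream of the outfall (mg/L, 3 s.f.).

DO ≈ 4.24 mg/L

Mixed DO = (29.0×10.2 + 7.00×0.403)/(29.0+7.00) = 298.6/36.00 = 8.295 mg/L.
Mixed L₀ = (29.0×4.15 + 7.00×144)/(36.00) = 1128/36.00 = 31.34 mg/L.
Initial deficit D₀ = C_s − DO₀ = 11.0 − 8.295 = 2.705 mg/L.
D(2.58) = [0.259×31.34/(0.712−0.259)](e^(−0.259×2.58) − e^(−0.712×2.58)) + 2.705 e^(−0.712×2.58)
= 17.92 × (0.5126 − 0.1593) + 2.705 × 0.1593 = 6.762 mg/L.
DO = 11.0 − 6.762 = 4.238 mg/L.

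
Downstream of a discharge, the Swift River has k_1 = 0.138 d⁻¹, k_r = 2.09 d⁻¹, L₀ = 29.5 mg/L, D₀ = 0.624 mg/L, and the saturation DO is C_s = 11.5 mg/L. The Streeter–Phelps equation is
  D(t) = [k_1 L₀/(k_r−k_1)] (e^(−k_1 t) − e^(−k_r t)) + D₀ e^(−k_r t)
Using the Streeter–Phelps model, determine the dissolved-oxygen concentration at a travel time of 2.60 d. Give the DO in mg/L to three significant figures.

k_1 L₀/(k_r−k_1) = 0.138×29.5/(2.09−0.138) = 4.071/1.952 = 2.086 mg/L.
e^(−k_1 t) = e^(−0.138×2.600) = 0.6985; e^(−k_r t) = e^(−2.09×2.600) = 0.004366.
D = 2.086 × (0.6985 − 0.004366) + 0.624 × 0.004366 = 1.448 + 0.002724 = 1.450 mg/L.
DO = C_s − D = 11.5 − 1.450 = 10.05 mg/L.

DO ≈ 10.0 mg/L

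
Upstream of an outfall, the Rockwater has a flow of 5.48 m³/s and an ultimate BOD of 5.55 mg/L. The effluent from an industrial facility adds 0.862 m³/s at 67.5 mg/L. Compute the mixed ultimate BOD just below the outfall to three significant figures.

Flow-weighted mixing: C = (Q_r C_r + Q_w C_w)/(Q_r + Q_w)
= (5.48×5.55 + 0.862×67.5)/(5.48 + 0.862) = 88.60/6.342 = 13.97 mg/L.

14.0 mg/L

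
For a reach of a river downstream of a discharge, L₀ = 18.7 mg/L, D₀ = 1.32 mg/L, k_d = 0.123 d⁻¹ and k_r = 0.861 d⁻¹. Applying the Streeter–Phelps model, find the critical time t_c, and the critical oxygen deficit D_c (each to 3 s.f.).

At the critical point dD/dt = 0, so k_d L₀ e^(−k_d t) = k_r D. Substituting D(t) from the Streeter–Phelps equation and solving for t gives
t_c = ln[(k_r/k_d)(1 − D₀(k_r−k_d)/(k_d L₀))] / (k_r−k_d).
Here k_r−k_d = 0.7380 d⁻¹ and 1 − D₀(k_r−k_d)/(k_d L₀) = 1 − 1.32×0.7380/(0.123×18.7) = 0.5765, so
t_c = ln(7.000 × 0.5765) / 0.7380 = 1.395 / 0.7380 = 1.890 d.
D_c = (k_d/k_r) L₀ e^(−k_d t_c) = (0.123/0.861) × 18.7 × e^(−0.123×1.890) = 0.1429 × 18.7 × 0.7925 = 2.117 mg/L.

t_c ≈ 1.89 d; D_c ≈ 2.12 mg/L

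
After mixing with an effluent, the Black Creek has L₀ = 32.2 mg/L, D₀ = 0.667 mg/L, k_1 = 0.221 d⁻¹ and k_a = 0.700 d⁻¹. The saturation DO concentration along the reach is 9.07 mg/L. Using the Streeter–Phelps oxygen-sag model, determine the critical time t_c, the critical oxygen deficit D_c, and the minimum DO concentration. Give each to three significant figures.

t_c ≈ 2.31 d; D_c ≈ 6.10 mg/L; min DO ≈ 2.97 mg/L

At the critical point dD/dt = 0, so k_1 L₀ e^(−k_1 t) = k_a D. Substituting D(t) from the Streeter–Phelps equation and solving for t gives
t_c = ln[(k_a/k_1)(1 − D₀(k_a−k_1)/(k_1 L₀))] / (k_a−k_1).
Here k_a−k_1 = 0.4790 d⁻¹ and 1 − D₀(k_a−k_1)/(k_1 L₀) = 1 − 0.667×0.4790/(0.221×32.2) = 0.9551, so
t_c = ln(3.167 × 0.9551) / 0.4790 = 1.107 / 0.4790 = 2.311 d.
D_c = (k_1/k_a) L₀ e^(−k_1 t_c) = (0.221/0.700) × 32.2 × e^(−0.221×2.311) = 0.3157 × 32.2 × 0.6001 = 6.100 mg/L.
Minimum DO = C_s − D_c = 9.07 − 6.100 = 2.970 mg/L.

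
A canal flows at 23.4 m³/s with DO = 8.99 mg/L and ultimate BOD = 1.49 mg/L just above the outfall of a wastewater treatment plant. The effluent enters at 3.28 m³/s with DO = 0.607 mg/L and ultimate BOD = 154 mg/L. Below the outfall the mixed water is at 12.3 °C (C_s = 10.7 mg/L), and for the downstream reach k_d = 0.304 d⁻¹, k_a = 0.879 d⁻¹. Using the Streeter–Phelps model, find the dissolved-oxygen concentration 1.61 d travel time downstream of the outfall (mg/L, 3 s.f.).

Mixed DO = (23.4×8.99 + 3.28×0.607)/(23.4+3.28) = 212.4/26.68 = 7.959 mg/L.
Mixed L₀ = (23.4×1.49 + 3.28×154)/(26.68) = 540.0/26.68 = 20.24 mg/L.
Initial deficit D₀ = C_s − DO₀ = 10.7 − 7.959 = 2.741 mg/L.
D(1.61) = [0.304×20.24/(0.879−0.304)](e^(−0.304×1.61) − e^(−0.879×1.61)) + 2.741 e^(−0.879×1.61)
= 10.70 × (0.6130 − 0.2429) + 2.741 × 0.2429 = 4.626 mg/L.
DO = 10.7 − 4.626 = 6.074 mg/L.

DO ≈ 6.07 mg/L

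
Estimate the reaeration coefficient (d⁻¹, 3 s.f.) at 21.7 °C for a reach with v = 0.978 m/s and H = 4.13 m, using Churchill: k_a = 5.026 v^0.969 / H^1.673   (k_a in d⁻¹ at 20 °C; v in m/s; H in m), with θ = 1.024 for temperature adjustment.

k_a(20) = 5.026 × 0.978^0.969 / 4.13^1.673 = 5.026 × 0.9787 / 10.73 = 0.4585 d⁻¹.
k_a(21.7) = 0.4585 × 1.024^(21.7−20) = 0.4585 × 1.041 = 0.4774 d⁻¹.

k_a ≈ 0.477 d⁻¹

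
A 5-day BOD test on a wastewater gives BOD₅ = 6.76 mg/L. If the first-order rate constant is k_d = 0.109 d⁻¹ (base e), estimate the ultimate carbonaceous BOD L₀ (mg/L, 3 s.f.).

L₀ ≈ 16.1 mg/L

BOD₅ = L₀(1 − e^(−5k_d)) ⇒ L₀ = BOD₅ / (1 − e^(−5×0.109))
= 6.76 / (1 − 0.5798) = 6.76 / 0.4202 = 16.09 mg/L.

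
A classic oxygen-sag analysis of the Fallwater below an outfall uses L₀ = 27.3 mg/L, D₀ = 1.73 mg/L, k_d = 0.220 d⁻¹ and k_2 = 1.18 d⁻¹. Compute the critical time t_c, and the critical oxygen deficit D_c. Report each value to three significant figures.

t_c = [1/(k_2−k_d)] ln[(k_2/k_d)(1 − D₀(k_2−k_d)/(k_d L₀))]
= [1/(1.18−0.220)] ln[(1.18/0.220)(1 − 1.73×0.9600/(0.220×27.3))]
= (1/0.9600) ln[5.364 × 0.7235] = 1.042 × ln(3.880) = 1.042 × 1.356 = 1.412 d.
D_c = (k_d/k_2) L₀ e^(−k_d t_c) = (0.220/1.18) × 27.3 × e^(−0.220×1.412) = 0.1864 × 27.3 × 0.7329 = 3.730 mg/L.

t_c ≈ 1.41 d; D_c ≈ 3.73 mg/L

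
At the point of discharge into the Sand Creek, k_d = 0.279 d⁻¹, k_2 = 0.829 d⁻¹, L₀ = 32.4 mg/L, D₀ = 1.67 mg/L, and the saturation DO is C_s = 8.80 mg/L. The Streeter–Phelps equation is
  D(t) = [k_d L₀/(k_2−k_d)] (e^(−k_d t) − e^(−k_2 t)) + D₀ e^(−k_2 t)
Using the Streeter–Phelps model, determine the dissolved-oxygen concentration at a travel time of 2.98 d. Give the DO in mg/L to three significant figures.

k_d L₀/(k_2−k_d) = 0.279×32.4/(0.829−0.279) = 9.040/0.5500 = 16.44 mg/L.
e^(−k_d t) = e^(−0.279×2.980) = 0.4354; e^(−k_2 t) = e^(−0.829×2.980) = 0.08455.
D = 16.44 × (0.4354 − 0.08455) + 1.67 × 0.08455 = 5.767 + 0.1412 = 5.908 mg/L.
DO = C_s − D = 8.80 − 5.908 = 2.892 mg/L.

DO ≈ 2.89 mg/L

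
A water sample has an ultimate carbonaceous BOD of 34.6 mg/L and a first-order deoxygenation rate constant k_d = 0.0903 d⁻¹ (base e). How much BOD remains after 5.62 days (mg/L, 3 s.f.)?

L_t = L₀ e^(−k_d t) = 34.6 × e^(−0.0903×5.62) = 34.6 × 0.6020 = 20.83 mg/L.

L ≈ 20.8 mg/L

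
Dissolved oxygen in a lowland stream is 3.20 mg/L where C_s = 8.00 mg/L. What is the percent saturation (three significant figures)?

40.0 % saturation

% saturation = C/C_s × 100 = 3.20/8.00 × 100 = 40.0 %.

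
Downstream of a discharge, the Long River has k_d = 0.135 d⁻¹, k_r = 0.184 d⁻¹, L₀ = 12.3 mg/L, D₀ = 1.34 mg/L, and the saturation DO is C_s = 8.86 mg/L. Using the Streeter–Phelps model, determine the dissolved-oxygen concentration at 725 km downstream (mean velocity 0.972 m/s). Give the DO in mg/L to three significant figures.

Travel time t = x/v = 725 km / (0.972 m/s) = 725000 m / 0.972 m/s = 745900 s = 8.633 d.
k_d L₀/(k_r−k_d) = 0.135×12.3/(0.184−0.135) = 1.661/0.04900 = 33.89 mg/L.
e^(−k_d t) = e^(−0.135×8.633) = 0.3118; e^(−k_r t) = e^(−0.184×8.633) = 0.2042.
D = 33.89 × (0.3118 − 0.2042) + 1.34 × 0.2042 = 3.644 + 0.2737 = 3.918 mg/L.
DO = C_s − D = 8.86 − 3.918 = 4.942 mg/L.

DO ≈ 4.94 mg/L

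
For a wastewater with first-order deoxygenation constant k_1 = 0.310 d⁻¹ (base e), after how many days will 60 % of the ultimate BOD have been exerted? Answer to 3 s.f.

t ≈ 2.96 d

y/L₀ = 1 − e^(−k_1 t) = 0.60 ⇒ e^(−k_1 t) = 0.400
t = −ln(0.400) / 0.310 = 0.9163 / 0.310 = 2.956 d.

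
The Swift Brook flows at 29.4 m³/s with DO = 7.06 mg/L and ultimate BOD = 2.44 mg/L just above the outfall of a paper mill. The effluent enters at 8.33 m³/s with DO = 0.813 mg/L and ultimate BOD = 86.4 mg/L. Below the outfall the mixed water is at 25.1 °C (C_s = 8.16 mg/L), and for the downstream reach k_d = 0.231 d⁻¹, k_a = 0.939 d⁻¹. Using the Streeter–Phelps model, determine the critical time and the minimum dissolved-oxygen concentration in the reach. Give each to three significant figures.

t_c ≈ 1.35 d; minimum DO ≈ 4.38 mg/L

Mixed DO = (29.4×7.06 + 8.33×0.813)/(29.4+8.33) = 214.3/37.73 = 5.681 mg/L.
Mixed L₀ = (29.4×2.44 + 8.33×86.4)/(37.73) = 791.4/37.73 = 20.98 mg/L.
Initial deficit D₀ = C_s − DO₀ = 8.16 − 5.681 = 2.479 mg/L.
t_c = (1/0.7080) ln[(0.939/0.231)(1 − 2.479×0.7080/(0.231×20.98))] = 1.412 × ln(2.592) = 1.345 d.
D_c = (0.231/0.939) × 20.98 × e^(−0.231×1.345) = 0.2460 × 20.98 × 0.7329 = 3.782 mg/L.
Minimum DO = 8.16 − 3.782 = 4.378 mg/L.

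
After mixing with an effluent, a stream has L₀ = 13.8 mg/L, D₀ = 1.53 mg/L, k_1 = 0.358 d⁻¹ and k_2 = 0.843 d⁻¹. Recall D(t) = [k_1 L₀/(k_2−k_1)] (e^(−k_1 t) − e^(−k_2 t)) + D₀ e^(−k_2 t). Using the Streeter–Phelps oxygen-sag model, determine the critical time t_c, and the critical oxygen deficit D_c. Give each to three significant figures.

t_c = [1/(k_2−k_1)] ln[(k_2/k_1)(1 − D₀(k_2−k_1)/(k_1 L₀))]
= [1/(0.843−0.358)] ln[(0.843/0.358)(1 − 1.53×0.4850/(0.358×13.8))]
= (1/0.4850) ln[2.355 × 0.8498] = 2.062 × ln(2.001) = 2.062 × 0.6937 = 1.430 d.
L(t_c) = L₀ e^(−k_1 t_c) = 13.8 × 0.5993 = 8.270 mg/L, and at the critical point k_2 D_c = k_1 L, so D_c = (0.358/0.843) × 8.270 = 3.512 mg/L.

t_c ≈ 1.43 d; D_c ≈ 3.51 mg/L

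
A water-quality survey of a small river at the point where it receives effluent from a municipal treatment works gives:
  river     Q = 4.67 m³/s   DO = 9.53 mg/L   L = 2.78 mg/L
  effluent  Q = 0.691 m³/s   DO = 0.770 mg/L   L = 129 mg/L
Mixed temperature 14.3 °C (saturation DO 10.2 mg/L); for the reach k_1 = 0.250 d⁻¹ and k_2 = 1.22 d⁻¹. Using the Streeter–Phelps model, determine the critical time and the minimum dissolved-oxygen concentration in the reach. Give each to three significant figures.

t_c ≈ 1.16 d; minimum DO ≈ 7.28 mg/L

Mixed DO = (4.67×9.53 + 0.691×0.770)/(4.67+0.691) = 45.04/5.361 = 8.401 mg/L.
Mixed L₀ = (4.67×2.78 + 0.691×129)/(5.361) = 102.1/5.361 = 19.05 mg/L.
Initial deficit D₀ = C_s − DO₀ = 10.2 − 8.401 = 1.799 mg/L.
t_c = (1/0.9700) ln[(1.22/0.250)(1 − 1.799×0.9700/(0.250×19.05))] = 1.031 × ln(3.092) = 1.164 d.
D_c = (0.250/1.22) × 19.05 × e^(−0.250×1.164) = 0.2049 × 19.05 × 0.7476 = 2.918 mg/L.
Minimum DO = 10.2 − 2.918 = 7.282 mg/L.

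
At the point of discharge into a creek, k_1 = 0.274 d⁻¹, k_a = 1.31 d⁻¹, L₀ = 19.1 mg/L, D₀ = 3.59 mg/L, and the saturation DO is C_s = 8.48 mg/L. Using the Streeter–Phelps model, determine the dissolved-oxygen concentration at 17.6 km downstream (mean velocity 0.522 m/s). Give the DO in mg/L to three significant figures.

DO ≈ 4.82 mg/L

Travel time t = x/v = 17.6 km / (0.522 m/s) = 17600 m / 0.522 m/s = 33720 s = 0.3902 d.
k_1 L₀/(k_a−k_1) = 0.274×19.1/(1.31−0.274) = 5.233/1.036 = 5.052 mg/L.
e^(−k_1 t) = e^(−0.274×0.3902) = 0.8986; e^(−k_a t) = e^(−1.31×0.3902) = 0.5998.
D = 5.052 × (0.8986 − 0.5998) + 3.59 × 0.5998 = 1.510 + 2.153 = 3.663 mg/L.
DO = C_s − D = 8.48 − 3.663 = 4.817 mg/L.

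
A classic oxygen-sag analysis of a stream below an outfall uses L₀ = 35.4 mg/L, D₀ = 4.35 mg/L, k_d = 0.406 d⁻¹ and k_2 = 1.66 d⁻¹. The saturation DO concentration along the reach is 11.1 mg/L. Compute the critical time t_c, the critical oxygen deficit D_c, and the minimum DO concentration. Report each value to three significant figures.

At the critical point dD/dt = 0, so k_d L₀ e^(−k_d t) = k_2 D. Substituting D(t) from the Streeter–Phelps equation and solving for t gives
t_c = ln[(k_2/k_d)(1 − D₀(k_2−k_d)/(k_d L₀))] / (k_2−k_d).
Here k_2−k_d = 1.254 d⁻¹ and 1 − D₀(k_2−k_d)/(k_d L₀) = 1 − 4.35×1.254/(0.406×35.4) = 0.6205, so
t_c = ln(4.089 × 0.6205) / 1.254 = 0.9309 / 1.254 = 0.7424 d.
D_c = (k_d/k_2) L₀ e^(−k_d t_c) = (0.406/1.66) × 35.4 × e^(−0.406×0.7424) = 0.2446 × 35.4 × 0.7398 = 6.405 mg/L.
Minimum DO = C_s − D_c = 11.1 − 6.405 = 4.695 mg/L.

t_c ≈ 0.742 d; D_c ≈ 6.41 mg/L; min DO ≈ 4.69 mg/L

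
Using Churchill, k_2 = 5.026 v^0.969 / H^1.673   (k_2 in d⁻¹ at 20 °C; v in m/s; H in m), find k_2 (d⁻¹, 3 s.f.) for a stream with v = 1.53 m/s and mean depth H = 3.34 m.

k_2 ≈ 1.01 d⁻¹

k_2 = 5.026 × 1.53^0.969 / 3.34^1.673 = 5.026 × 1.510 / 7.520 = 1.009 d⁻¹.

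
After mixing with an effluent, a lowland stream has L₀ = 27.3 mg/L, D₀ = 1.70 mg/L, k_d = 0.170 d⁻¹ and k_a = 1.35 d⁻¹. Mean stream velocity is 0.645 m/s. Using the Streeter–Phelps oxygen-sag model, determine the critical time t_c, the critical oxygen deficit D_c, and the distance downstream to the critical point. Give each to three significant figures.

t_c ≈ 1.28 d; D_c ≈ 2.77 mg/L; x_c ≈ 71.1 km

t_c = [1/(k_a−k_d)] ln[(k_a/k_d)(1 − D₀(k_a−k_d)/(k_d L₀))]
= [1/(1.35−0.170)] ln[(1.35/0.170)(1 − 1.70×1.180/(0.170×27.3))]
= (1/1.180) ln[7.941 × 0.5678] = 0.8475 × ln(4.509) = 0.8475 × 1.506 = 1.276 d.
D_c = (k_d/k_a) L₀ e^(−k_d t_c) = (0.170/1.35) × 27.3 × e^(−0.170×1.276) = 0.1259 × 27.3 × 0.8050 = 2.767 mg/L.
x_c = v t_c = 0.645 m/s × 1.276 d × 86400 s/d = 71120 m ≈ 71.1 km.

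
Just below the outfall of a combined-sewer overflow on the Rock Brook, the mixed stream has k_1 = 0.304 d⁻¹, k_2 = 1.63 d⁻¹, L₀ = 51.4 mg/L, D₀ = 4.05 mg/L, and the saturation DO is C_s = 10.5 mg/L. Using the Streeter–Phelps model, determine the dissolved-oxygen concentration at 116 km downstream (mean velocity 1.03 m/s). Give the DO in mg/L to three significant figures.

DO ≈ 3.50 mg/L

Travel time t = x/v = 116 km / (1.03 m/s) = 116000 m / 1.03 m/s = 112600 s = 1.303 d.
k_1 L₀/(k_2−k_1) = 0.304×51.4/(1.63−0.304) = 15.63/1.326 = 11.78 mg/L.
e^(−k_1 t) = e^(−0.304×1.303) = 0.6728; e^(−k_2 t) = e^(−1.63×1.303) = 0.1195.
D = 11.78 × (0.6728 − 0.1195) + 4.05 × 0.1195 = 6.521 + 0.4839 = 7.005 mg/L.
DO = C_s − D = 10.5 − 7.005 = 3.495 mg/L.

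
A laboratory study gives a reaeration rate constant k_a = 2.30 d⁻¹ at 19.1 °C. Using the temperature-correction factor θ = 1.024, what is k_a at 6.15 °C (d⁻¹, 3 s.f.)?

k_a(T₂) = k_a(T₁) · θ^(T₂−T₁) = 2.30 × 1.024^(6.15−19.1)
= 2.30 × 1.024^-13.0 = 2.30 × 0.7356 = 1.692 d⁻¹.

k_a ≈ 1.69 d⁻¹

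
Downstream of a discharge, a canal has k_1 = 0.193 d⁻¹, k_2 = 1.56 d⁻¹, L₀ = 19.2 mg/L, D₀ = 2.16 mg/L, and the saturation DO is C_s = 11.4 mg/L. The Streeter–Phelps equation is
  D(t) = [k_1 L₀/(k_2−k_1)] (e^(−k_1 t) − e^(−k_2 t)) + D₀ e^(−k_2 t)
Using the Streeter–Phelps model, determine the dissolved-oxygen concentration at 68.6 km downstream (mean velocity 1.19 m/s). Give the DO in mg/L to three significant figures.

DO ≈ 9.21 mg/L

Travel time t = x/v = 68.6 km / (1.19 m/s) = 68600 m / 1.19 m/s = 57650 s = 0.6672 d.
k_1 L₀/(k_2−k_1) = 0.193×19.2/(1.56−0.193) = 3.706/1.367 = 2.711 mg/L.
e^(−k_1 t) = e^(−0.193×0.6672) = 0.8792; e^(−k_2 t) = e^(−1.56×0.6672) = 0.3532.
D = 2.711 × (0.8792 − 0.3532) + 2.16 × 0.3532 = 1.426 + 0.7628 = 2.189 mg/L.
DO = C_s − D = 11.4 − 2.189 = 9.211 mg/L.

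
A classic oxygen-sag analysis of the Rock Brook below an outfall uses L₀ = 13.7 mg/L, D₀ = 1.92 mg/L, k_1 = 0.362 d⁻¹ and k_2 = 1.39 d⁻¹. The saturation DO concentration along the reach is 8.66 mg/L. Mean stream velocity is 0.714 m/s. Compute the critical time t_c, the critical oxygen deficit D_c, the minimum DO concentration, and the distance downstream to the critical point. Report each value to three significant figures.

t_c = [1/(k_2−k_1)] ln[(k_2/k_1)(1 − D₀(k_2−k_1)/(k_1 L₀))]
= [1/(1.39−0.362)] ln[(1.39/0.362)(1 − 1.92×1.028/(0.362×13.7))]
= (1/1.028) ln[3.840 × 0.6020] = 0.9728 × ln(2.312) = 0.9728 × 0.8379 = 0.8151 d.
L(t_c) = L₀ e^(−k_1 t_c) = 13.7 × 0.7445 = 10.20 mg/L, and at the critical point k_2 D_c = k_1 L, so D_c = (0.362/1.39) × 10.20 = 2.656 mg/L.
Minimum DO = C_s − D_c = 8.66 − 2.656 = 6.004 mg/L.
x_c = v t_c = 0.714 m/s × 0.8151 d × 86400 s/d = 50280 m ≈ 50.3 km.

t_c ≈ 0.815 d; D_c ≈ 2.66 mg/L; min DO ≈ 6.00 mg/L; x_c ≈ 50.3 km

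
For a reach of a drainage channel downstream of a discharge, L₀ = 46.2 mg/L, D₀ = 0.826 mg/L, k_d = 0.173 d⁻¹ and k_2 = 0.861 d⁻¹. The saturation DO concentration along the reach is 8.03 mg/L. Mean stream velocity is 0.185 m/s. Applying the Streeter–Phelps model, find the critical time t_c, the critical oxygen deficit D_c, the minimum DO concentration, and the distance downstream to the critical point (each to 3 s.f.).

At the critical point dD/dt = 0, so k_d L₀ e^(−k_d t) = k_2 D. Substituting D(t) from the Streeter–Phelps equation and solving for t gives
t_c = ln[(k_2/k_d)(1 − D₀(k_2−k_d)/(k_d L₀))] / (k_2−k_d).
Here k_2−k_d = 0.6880 d⁻¹ and 1 − D₀(k_2−k_d)/(k_d L₀) = 1 − 0.826×0.6880/(0.173×46.2) = 0.9289, so
t_c = ln(4.977 × 0.9289) / 0.6880 = 1.531 / 0.6880 = 2.225 d.
D_c = (k_d/k_2) L₀ e^(−k_d t_c) = (0.173/0.861) × 46.2 × e^(−0.173×2.225) = 0.2009 × 46.2 × 0.6805 = 6.317 mg/L.
Minimum DO = C_s − D_c = 8.03 − 6.317 = 1.713 mg/L.
x_c = v t_c = 0.185 m/s × 2.225 d × 86400 s/d = 35570 m ≈ 35.6 km.

t_c ≈ 2.23 d; D_c ≈ 6.32 mg/L; min DO ≈ 1.71 mg/L; x_c ≈ 35.6 km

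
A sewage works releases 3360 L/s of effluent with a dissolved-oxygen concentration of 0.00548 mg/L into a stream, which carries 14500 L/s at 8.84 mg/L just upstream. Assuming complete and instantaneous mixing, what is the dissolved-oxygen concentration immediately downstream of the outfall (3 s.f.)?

7.18 mg/L

Flow-weighted mixing: C = (Q_r C_r + Q_w C_w)/(Q_r + Q_w)
= (14500×8.84 + 3360×0.00548)/(14500 + 3360) = 128200/17860 = 7.178 mg/L.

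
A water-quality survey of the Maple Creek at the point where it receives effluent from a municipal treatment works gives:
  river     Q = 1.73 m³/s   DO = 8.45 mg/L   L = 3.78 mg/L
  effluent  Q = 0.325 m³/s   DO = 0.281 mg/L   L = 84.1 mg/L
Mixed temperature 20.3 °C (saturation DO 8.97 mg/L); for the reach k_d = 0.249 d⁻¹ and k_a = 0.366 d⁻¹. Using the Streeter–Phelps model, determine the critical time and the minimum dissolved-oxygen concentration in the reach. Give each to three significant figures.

Mixed DO = (1.73×8.45 + 0.325×0.281)/(1.73+0.325) = 14.71/2.055 = 7.158 mg/L.
Mixed L₀ = (1.73×3.78 + 0.325×84.1)/(2.055) = 33.87/2.055 = 16.48 mg/L.
Initial deficit D₀ = C_s − DO₀ = 8.97 − 7.158 = 1.812 mg/L.
t_c = (1/0.1170) ln[(0.366/0.249)(1 − 1.812×0.1170/(0.249×16.48))] = 8.547 × ln(1.394) = 2.839 d.
D_c = (0.249/0.366) × 16.48 × e^(−0.249×2.839) = 0.6803 × 16.48 × 0.4932 = 5.530 mg/L.
Minimum DO = 8.97 − 5.530 = 3.440 mg/L.

t_c ≈ 2.84 d; minimum DO ≈ 3.44 mg/L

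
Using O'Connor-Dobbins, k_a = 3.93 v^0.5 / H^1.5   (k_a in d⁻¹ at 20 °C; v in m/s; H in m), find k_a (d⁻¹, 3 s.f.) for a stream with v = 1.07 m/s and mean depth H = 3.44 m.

k_a = 3.93 × 1.07^0.5 / 3.44^1.5 = 3.93 × 1.034 / 6.380 = 0.6372 d⁻¹.

k_a ≈ 0.637 d⁻¹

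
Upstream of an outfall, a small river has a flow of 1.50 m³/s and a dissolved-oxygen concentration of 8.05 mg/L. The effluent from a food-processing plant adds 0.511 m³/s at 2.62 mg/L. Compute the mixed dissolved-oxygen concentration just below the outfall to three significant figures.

6.67 mg/L

Flow-weighted mixing: C = (Q_r C_r + Q_w C_w)/(Q_r + Q_w)
= (1.50×8.05 + 0.511×2.62)/(1.50 + 0.511) = 13.41/2.011 = 6.670 mg/L.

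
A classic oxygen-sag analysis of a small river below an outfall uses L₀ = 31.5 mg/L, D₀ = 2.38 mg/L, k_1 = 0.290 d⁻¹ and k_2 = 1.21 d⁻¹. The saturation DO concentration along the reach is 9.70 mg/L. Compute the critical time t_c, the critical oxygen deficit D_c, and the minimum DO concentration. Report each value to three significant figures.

t_c = [1/(k_2−k_1)] ln[(k_2/k_1)(1 − D₀(k_2−k_1)/(k_1 L₀))]
= [1/(1.21−0.290)] ln[(1.21/0.290)(1 − 2.38×0.9200/(0.290×31.5))]
= (1/0.9200) ln[4.172 × 0.7603] = 1.087 × ln(3.172) = 1.087 × 1.154 = 1.255 d.
L(t_c) = L₀ e^(−k_1 t_c) = 31.5 × 0.6950 = 21.89 mg/L, and at the critical point k_2 D_c = k_1 L, so D_c = (0.290/1.21) × 21.89 = 5.247 mg/L.
Minimum DO = C_s − D_c = 9.70 − 5.247 = 4.453 mg/L.

t_c ≈ 1.25 d; D_c ≈ 5.25 mg/L; min DO ≈ 4.45 mg/L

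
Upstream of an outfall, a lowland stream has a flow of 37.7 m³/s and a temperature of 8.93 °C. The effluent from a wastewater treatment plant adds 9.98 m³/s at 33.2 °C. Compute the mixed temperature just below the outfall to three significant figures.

Flow-weighted mixing: C = (Q_r C_r + Q_w C_w)/(Q_r + Q_w)
= (37.7×8.93 + 9.98×33.2)/(37.7 + 9.98) = 668.0/47.68 = 14.01 °C.

14.0 °C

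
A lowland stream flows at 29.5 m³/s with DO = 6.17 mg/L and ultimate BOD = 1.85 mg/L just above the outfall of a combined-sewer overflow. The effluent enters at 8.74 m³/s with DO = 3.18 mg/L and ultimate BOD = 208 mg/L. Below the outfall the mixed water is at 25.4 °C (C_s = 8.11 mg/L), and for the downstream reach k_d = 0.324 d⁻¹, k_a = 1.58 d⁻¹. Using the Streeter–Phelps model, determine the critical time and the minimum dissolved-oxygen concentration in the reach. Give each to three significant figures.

Mixed DO = (29.5×6.17 + 8.74×3.18)/(29.5+8.74) = 209.8/38.24 = 5.487 mg/L.
Mixed L₀ = (29.5×1.85 + 8.74×208)/(38.24) = 1872/38.24 = 48.97 mg/L.
Initial deficit D₀ = C_s − DO₀ = 8.11 − 5.487 = 2.623 mg/L.
t_c = (1/1.256) ln[(1.58/0.324)(1 − 2.623×1.256/(0.324×48.97))] = 0.7962 × ln(3.864) = 1.076 d.
D_c = (0.324/1.58) × 48.97 × e^(−0.324×1.076) = 0.2051 × 48.97 × 0.7056 = 7.085 mg/L.
Minimum DO = 8.11 − 7.085 = 1.025 mg/L.

t_c ≈ 1.08 d; minimum DO ≈ 1.02 mg/L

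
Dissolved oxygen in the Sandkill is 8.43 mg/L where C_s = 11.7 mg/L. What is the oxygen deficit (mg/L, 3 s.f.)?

D = C_s − C = 11.7 − 8.43 = 3.27 mg/L.

D ≈ 3.27 mg/L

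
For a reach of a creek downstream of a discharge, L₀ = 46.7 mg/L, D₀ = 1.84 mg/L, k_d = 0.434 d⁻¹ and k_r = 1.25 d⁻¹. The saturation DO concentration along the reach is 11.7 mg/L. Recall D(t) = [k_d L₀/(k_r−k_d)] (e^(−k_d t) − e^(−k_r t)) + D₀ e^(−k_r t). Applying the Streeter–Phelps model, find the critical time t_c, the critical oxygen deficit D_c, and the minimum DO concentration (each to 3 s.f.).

t_c ≈ 1.20 d; D_c ≈ 9.62 mg/L; min DO ≈ 2.08 mg/L

At the critical point dD/dt = 0, so k_d L₀ e^(−k_d t) = k_r D. Substituting D(t) from the Streeter–Phelps equation and solving for t gives
t_c = ln[(k_r/k_d)(1 − D₀(k_r−k_d)/(k_d L₀))] / (k_r−k_d).
Here k_r−k_d = 0.8160 d⁻¹ and 1 − D₀(k_r−k_d)/(k_d L₀) = 1 − 1.84×0.8160/(0.434×46.7) = 0.9259, so
t_c = ln(2.880 × 0.9259) / 0.8160 = 0.9809 / 0.8160 = 1.202 d.
L(t_c) = L₀ e^(−k_d t_c) = 46.7 × 0.5935 = 27.72 mg/L, and at the critical point k_r D_c = k_d L, so D_c = (0.434/1.25) × 27.72 = 9.623 mg/L.
Minimum DO = C_s − D_c = 11.7 − 9.623 = 2.077 mg/L.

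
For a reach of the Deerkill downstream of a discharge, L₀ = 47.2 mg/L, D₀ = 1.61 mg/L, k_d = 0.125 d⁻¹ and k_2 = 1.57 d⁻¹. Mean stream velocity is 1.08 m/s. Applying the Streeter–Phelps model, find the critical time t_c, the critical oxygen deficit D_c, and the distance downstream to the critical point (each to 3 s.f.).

t_c ≈ 1.40 d; D_c ≈ 3.15 mg/L; x_c ≈ 131 km

At the critical point dD/dt = 0, so k_d L₀ e^(−k_d t) = k_2 D. Substituting D(t) from the Streeter–Phelps equation and solving for t gives
t_c = ln[(k_2/k_d)(1 − D₀(k_2−k_d)/(k_d L₀))] / (k_2−k_d).
Here k_2−k_d = 1.445 d⁻¹ and 1 − D₀(k_2−k_d)/(k_d L₀) = 1 − 1.61×1.445/(0.125×47.2) = 0.6057, so
t_c = ln(12.56 × 0.6057) / 1.445 = 2.029 / 1.445 = 1.404 d.
L(t_c) = L₀ e^(−k_d t_c) = 47.2 × 0.8390 = 39.60 mg/L, and at the critical point k_2 D_c = k_d L, so D_c = (0.125/1.57) × 39.60 = 3.153 mg/L.
x_c = v t_c = 1.08 m/s × 1.404 d × 86400 s/d = 131000 m ≈ 131 km.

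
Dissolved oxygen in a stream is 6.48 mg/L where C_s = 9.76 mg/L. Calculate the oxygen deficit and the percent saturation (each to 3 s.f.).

D = C_s − C = 9.76 − 6.48 = 3.28 mg/L.
% saturation = 6.48/9.76 × 100 = 66.4 %.

D ≈ 3.28 mg/L; 66.4 % saturation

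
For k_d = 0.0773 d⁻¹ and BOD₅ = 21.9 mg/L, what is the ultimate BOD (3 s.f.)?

BOD₅ = L₀(1 − e^(−5k_d)) ⇒ L₀ = BOD₅ / (1 − e^(−5×0.0773))
= 21.9 / (1 − 0.6794) = 21.9 / 0.3206 = 68.32 mg/L.

L₀ ≈ 68.3 mg/L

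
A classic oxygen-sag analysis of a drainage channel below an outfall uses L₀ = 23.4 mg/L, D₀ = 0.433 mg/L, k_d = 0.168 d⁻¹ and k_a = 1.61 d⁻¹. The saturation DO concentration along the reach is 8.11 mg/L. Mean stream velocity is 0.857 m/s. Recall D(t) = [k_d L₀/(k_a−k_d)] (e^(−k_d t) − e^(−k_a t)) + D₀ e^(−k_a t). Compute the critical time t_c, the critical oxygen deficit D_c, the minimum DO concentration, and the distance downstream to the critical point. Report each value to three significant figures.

t_c = [1/(k_a−k_d)] ln[(k_a/k_d)(1 − D₀(k_a−k_d)/(k_d L₀))]
= [1/(1.61−0.168)] ln[(1.61/0.168)(1 − 0.433×1.442/(0.168×23.4))]
= (1/1.442) ln[9.583 × 0.8412] = 0.6935 × ln(8.061) = 0.6935 × 2.087 = 1.447 d.
L(t_c) = L₀ e^(−k_d t_c) = 23.4 × 0.7842 = 18.35 mg/L, and at the critical point k_a D_c = k_d L, so D_c = (0.168/1.61) × 18.35 = 1.915 mg/L.
Minimum DO = C_s − D_c = 8.11 − 1.915 = 6.195 mg/L.
x_c = v t_c = 0.857 m/s × 1.447 d × 86400 s/d = 107200 m ≈ 107 km.

t_c ≈ 1.45 d; D_c ≈ 1.91 mg/L; min DO ≈ 6.20 mg/L; x_c ≈ 107 km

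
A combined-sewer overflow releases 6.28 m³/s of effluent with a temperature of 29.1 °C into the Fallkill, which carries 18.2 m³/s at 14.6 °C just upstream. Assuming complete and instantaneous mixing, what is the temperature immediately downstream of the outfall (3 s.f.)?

18.3 °C

Flow-weighted mixing: C = (Q_r C_r + Q_w C_w)/(Q_r + Q_w)
= (18.2×14.6 + 6.28×29.1)/(18.2 + 6.28) = 448.5/24.48 = 18.32 °C.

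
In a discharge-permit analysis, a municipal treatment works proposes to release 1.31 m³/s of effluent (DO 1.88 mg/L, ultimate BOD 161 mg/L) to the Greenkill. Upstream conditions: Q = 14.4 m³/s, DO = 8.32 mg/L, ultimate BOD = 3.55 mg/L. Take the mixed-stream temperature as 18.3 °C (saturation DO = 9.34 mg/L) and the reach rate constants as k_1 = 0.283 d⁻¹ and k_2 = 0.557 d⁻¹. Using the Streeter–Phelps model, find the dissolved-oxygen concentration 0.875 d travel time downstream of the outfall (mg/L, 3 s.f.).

DO ≈ 5.52 mg/L

Mixed DO = (14.4×8.32 + 1.31×1.88)/(14.4+1.31) = 122.3/15.71 = 7.783 mg/L.
Mixed L₀ = (14.4×3.55 + 1.31×161)/(15.71) = 262.0/15.71 = 16.68 mg/L.
Initial deficit D₀ = C_s − DO₀ = 9.34 − 7.783 = 1.557 mg/L.
D(0.875) = [0.283×16.68/(0.557−0.283)](e^(−0.283×0.875) − e^(−0.557×0.875)) + 1.557 e^(−0.557×0.875)
= 17.23 × (0.7807 − 0.6142) + 1.557 × 0.6142 = 3.823 mg/L.
DO = 9.34 − 3.823 = 5.517 mg/L.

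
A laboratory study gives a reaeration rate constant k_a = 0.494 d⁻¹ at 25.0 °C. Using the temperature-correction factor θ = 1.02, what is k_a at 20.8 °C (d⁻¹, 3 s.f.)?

k_a(T₂) = k_a(T₁) · θ^(T₂−T₁) = 0.494 × 1.02^(20.8−25.0)
= 0.494 × 1.02^-4.20 = 0.494 × 0.9202 = 0.4546 d⁻¹.

k_a ≈ 0.455 d⁻¹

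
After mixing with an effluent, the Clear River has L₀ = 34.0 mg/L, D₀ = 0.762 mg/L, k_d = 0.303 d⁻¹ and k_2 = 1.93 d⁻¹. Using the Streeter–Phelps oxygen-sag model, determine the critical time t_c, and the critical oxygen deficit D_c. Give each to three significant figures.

t_c ≈ 1.06 d; D_c ≈ 3.87 mg/L

At the critical point dD/dt = 0, so k_d L₀ e^(−k_d t) = k_2 D. Substituting D(t) from the Streeter–Phelps equation and solving for t gives
t_c = ln[(k_2/k_d)(1 − D₀(k_2−k_d)/(k_d L₀))] / (k_2−k_d).
Here k_2−k_d = 1.627 d⁻¹ and 1 − D₀(k_2−k_d)/(k_d L₀) = 1 − 0.762×1.627/(0.303×34.0) = 0.8797, so
t_c = ln(6.370 × 0.8797) / 1.627 = 1.723 / 1.627 = 1.059 d.
D_c = (k_d/k_2) L₀ e^(−k_d t_c) = (0.303/1.93) × 34.0 × e^(−0.303×1.059) = 0.1570 × 34.0 × 0.7255 = 3.872 mg/L.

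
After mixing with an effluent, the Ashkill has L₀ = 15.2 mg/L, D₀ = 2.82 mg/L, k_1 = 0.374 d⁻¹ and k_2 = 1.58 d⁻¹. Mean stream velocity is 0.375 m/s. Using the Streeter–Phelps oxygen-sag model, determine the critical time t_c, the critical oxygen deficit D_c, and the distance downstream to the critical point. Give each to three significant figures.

t_c = [1/(k_2−k_1)] ln[(k_2/k_1)(1 − D₀(k_2−k_1)/(k_1 L₀))]
= [1/(1.58−0.374)] ln[(1.58/0.374)(1 − 2.82×1.206/(0.374×15.2))]
= (1/1.206) ln[4.225 × 0.4018] = 0.8292 × ln(1.697) = 0.8292 × 0.5290 = 0.4386 d.
D_c = (k_1/k_2) L₀ e^(−k_1 t_c) = (0.374/1.58) × 15.2 × e^(−0.374×0.4386) = 0.2367 × 15.2 × 0.8487 = 3.054 mg/L.
x_c = v t_c = 0.375 m/s × 0.4386 d × 86400 s/d = 14210 m ≈ 14.2 km.

t_c ≈ 0.439 d; D_c ≈ 3.05 mg/L; x_c ≈ 14.2 km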